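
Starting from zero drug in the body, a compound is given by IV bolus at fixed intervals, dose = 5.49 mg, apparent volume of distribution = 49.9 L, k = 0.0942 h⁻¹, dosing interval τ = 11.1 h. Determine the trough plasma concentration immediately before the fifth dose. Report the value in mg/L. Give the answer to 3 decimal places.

0.059 mg/L

C₀ per dose = Dose / Vd = 5.49 / 49.9 = 0.1100 mg/L
Fraction remaining after one interval: r = e^(−kτ) = e^(−0.09420 × 11.1) = 0.3515
Before dose 5, 4 doses have been given (aged 1τ, 2τ, 3τ, 4τ).
C_trough = C₀ × (r + r² + … + r^4) = C₀ × r(1−r^4)/(1−r)
        = 0.1100 × 0.3515 × (1 − 0.01527) / (1 − 0.3515) = 0.05871 mg/L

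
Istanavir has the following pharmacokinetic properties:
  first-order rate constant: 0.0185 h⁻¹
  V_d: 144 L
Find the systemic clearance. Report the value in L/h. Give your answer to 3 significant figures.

2.66 L/h

CL = k × Vd = 0.0185 × 144 = 2.664 L/h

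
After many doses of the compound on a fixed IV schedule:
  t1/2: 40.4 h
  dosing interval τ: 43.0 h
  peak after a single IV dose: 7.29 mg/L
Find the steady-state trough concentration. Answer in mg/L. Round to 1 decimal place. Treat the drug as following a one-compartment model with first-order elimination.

6.7 mg/L

k = ln2 / t½ = 0.693147 / 40.4 = 0.01716 h⁻¹
e^(−kτ) = e^(−0.01716 × 43.0) = 0.4781
Accumulation ratio R = 1 / (1 − e^(−kτ)) = 1 / (1 − 0.4781) = 1.916
Steady-state trough = C₀ × R × e^(−kτ) = 7.29 × 1.916 × 0.4781 = 6.678 mg/L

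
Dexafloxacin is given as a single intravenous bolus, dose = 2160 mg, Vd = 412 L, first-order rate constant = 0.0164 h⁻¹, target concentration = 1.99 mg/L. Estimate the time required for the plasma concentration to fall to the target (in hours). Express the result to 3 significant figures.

C₀ = Dose / Vd = 2160 / 412 = 5.243 mg/L
t = ln(C₀ / C) / k = ln(5.243 / 1.99) / 0.01640
  = ln(2.635) / 0.01640 = 0.9689 / 0.01640 = 59.08 h

59.1 h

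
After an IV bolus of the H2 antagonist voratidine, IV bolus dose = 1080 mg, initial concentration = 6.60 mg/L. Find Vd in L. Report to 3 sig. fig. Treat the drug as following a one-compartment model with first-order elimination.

Vd = Dose / C₀ = 1080 / 6.60 = 163.6 L

164 L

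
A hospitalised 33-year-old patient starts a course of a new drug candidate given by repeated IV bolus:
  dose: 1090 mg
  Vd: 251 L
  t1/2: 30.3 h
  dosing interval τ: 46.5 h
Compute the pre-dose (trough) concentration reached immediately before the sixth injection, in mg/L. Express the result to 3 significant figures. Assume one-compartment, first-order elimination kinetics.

C₀ per dose = Dose / Vd = 1090 / 251 = 4.343 mg/L
k = ln2 / t½ = 0.693147 / 30.3 = 0.02288 h⁻¹
Fraction remaining after one interval: r = e^(−kτ) = e^(−0.02288 × 46.5) = 0.3451
Before dose 6, 5 doses have been given (aged 1τ, 2τ, 3τ, 4τ, 5τ).
C_trough = C₀ × (r + r² + … + r^5) = C₀ × r(1−r^5)/(1−r)
        = 4.343 × 0.3451 × (1 − 0.004895) / (1 − 0.3451) = 2.277 mg/L

2.28 mg/L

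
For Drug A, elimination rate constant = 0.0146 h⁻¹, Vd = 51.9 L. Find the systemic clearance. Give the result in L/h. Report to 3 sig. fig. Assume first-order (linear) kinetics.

0.758 L/h

CL = k × Vd = 0.0146 × 51.9 = 0.7577 L/h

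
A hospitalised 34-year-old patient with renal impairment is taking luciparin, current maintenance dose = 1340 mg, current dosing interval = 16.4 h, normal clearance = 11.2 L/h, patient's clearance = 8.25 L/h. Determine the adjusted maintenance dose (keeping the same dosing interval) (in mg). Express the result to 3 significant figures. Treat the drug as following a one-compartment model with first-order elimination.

To keep the same average steady-state level, dosing rate must scale with clearance.
CL ratio = 8.25 / 11.2 = 0.7366
New dose (same interval) = 1340 × 0.7366 = 987.0 mg

987 mg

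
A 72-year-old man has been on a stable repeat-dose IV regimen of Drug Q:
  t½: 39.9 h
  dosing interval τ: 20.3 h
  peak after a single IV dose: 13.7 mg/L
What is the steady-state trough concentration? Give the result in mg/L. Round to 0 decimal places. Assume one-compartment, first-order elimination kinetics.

k = ln2 / t½ = 0.693147 / 39.9 = 0.01737 h⁻¹
e^(−kτ) = e^(−0.01737 × 20.3) = 0.7029
Accumulation ratio R = 1 / (1 − e^(−kτ)) = 1 / (1 − 0.7029) = 3.366
Steady-state trough = C₀ × R × e^(−kτ) = 13.7 × 3.366 × 0.7029 = 32.41 mg/L

32 mg/L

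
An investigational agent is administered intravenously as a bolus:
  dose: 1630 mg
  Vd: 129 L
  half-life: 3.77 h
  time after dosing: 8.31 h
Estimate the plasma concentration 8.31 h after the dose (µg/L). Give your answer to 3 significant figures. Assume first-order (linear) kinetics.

2740 µg/L

C₀ = Dose / Vd = 1630 / 129 = 12.64 mg/L
k = ln2 / t½ = 0.693147 / 3.77 = 0.1839 h⁻¹
C = C₀ · e^(−k·t) = 12.64 × e^(−0.1839 × 8.31)
  = 12.64 × 0.2169 = 2.742 mg/L
Convert: 2.742 mg/L × 1000 = 2742 µg/L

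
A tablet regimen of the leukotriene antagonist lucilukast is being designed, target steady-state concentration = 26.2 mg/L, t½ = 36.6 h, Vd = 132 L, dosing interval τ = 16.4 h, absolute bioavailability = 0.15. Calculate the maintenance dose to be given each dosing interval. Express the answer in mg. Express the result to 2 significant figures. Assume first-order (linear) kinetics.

k = ln2 / t½ = 0.693147 / 36.6 = 0.01894 h⁻¹
CL = k × Vd = 0.01894 × 132 = 2.500 L/h
At steady state, F × (Dose/τ) = Css × CL.
Dose = Css × CL × τ / F = 26.2 × 2.500 × 16.4 / 0.15 = 7161 mg

7200 mg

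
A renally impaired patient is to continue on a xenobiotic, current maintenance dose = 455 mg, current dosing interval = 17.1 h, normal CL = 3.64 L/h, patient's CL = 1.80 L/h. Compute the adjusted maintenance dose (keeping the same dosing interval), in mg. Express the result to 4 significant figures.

225.0 mg

To keep the same average steady-state level, dosing rate must scale with clearance.
CL ratio = 1.80 / 3.64 = 0.4945
New dose (same interval) = 455 × 0.4945 = 225.0 mg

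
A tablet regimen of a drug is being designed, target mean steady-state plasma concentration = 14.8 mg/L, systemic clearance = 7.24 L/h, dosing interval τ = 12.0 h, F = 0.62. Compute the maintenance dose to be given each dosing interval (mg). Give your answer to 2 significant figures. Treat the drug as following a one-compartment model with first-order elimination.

At steady state, F × (Dose/τ) = Css × CL.
Dose = Css × CL × τ / F = 14.8 × 7.240 × 12.0 / 0.62 = 2074 mg

2100 mg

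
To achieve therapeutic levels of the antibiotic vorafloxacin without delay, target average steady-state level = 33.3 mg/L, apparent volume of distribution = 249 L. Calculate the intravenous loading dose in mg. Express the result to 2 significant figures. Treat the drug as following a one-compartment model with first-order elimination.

8300 mg

LD = Css × Vd = 33.3 × 249 = 8292 mg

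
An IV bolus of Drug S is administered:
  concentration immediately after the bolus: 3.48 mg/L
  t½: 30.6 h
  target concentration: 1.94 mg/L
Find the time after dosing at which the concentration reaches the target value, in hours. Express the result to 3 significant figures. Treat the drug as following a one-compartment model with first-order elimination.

k = ln2 / t½ = 0.693147 / 30.6 = 0.02265 h⁻¹
t = ln(C₀ / C) / k = ln(3.480 / 1.94) / 0.02265
  = ln(1.794) / 0.02265 = 0.5844 / 0.02265 = 25.80 h

25.8 h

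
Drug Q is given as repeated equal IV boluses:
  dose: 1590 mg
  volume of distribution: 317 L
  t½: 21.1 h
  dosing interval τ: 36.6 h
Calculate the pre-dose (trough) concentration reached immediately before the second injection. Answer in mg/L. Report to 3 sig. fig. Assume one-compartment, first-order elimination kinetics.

1.51 mg/L

C₀ per dose = Dose / Vd = 1590 / 317 = 5.016 mg/L
k = ln2 / t½ = 0.693147 / 21.1 = 0.03285 h⁻¹
Fraction remaining after one interval: r = e^(−kτ) = e^(−0.03285 × 36.6) = 0.3005
Before dose 2, 1 dose has been given (aged 1τ).
C_trough = C₀ × r = 5.016 × 0.3005 = 1.507 mg/L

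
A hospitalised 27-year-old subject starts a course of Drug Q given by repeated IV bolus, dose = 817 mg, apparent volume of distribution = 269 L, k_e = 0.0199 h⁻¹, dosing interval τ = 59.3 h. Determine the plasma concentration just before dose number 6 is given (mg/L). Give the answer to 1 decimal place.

1.3 mg/L

C₀ per dose = Dose / Vd = 817 / 269 = 3.037 mg/L
Fraction remaining after one interval: r = e^(−kτ) = e^(−0.01990 × 59.3) = 0.3073
Before dose 6, 5 doses have been given (aged 1τ, 2τ, 3τ, 4τ, 5τ).
C_trough = C₀ × (r + r² + … + r^5) = C₀ × r(1−r^5)/(1−r)
        = 3.037 × 0.3073 × (1 − 0.002740) / (1 − 0.3073) = 1.344 mg/L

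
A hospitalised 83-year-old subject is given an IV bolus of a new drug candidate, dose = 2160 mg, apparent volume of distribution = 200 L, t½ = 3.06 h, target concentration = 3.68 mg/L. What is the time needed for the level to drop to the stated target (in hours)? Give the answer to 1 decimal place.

C₀ = Dose / Vd = 2160 / 200 = 10.80 mg/L
k = ln2 / t½ = 0.693147 / 3.06 = 0.2265 h⁻¹
t = ln(C₀ / C) / k = ln(10.80 / 3.68) / 0.2265
  = ln(2.935) / 0.2265 = 1.077 / 0.2265 = 4.755 h

4.8 h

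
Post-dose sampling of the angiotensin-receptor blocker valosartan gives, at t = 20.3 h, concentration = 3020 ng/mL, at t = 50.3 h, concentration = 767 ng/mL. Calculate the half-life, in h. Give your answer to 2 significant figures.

k = ln(C₁/C₂) / (t₂ − t₁) = ln(3020/767) / (50.3 − 20.3)
  = 1.371 / 30.00 = 0.04570 h⁻¹
t½ = ln2 / k = 0.693147 / 0.04570 = 15.17 h

15 h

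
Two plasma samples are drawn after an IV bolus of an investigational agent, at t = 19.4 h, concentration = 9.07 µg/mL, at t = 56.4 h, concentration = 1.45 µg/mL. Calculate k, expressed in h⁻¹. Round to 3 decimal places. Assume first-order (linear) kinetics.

0.050 h⁻¹

k = ln(C₁/C₂) / (t₂ − t₁) = ln(9.07/1.45) / (56.4 − 19.4)
  = 1.833 / 37.00 = 0.04954 h⁻¹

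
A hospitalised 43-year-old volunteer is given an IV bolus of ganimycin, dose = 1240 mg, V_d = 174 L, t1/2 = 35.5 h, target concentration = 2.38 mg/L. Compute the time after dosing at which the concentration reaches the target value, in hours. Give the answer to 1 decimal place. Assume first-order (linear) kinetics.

56.2 h

C₀ = Dose / Vd = 1240 / 174 = 7.126 mg/L
k = ln2 / t½ = 0.693147 / 35.5 = 0.01953 h⁻¹
t = ln(C₀ / C) / k = ln(7.126 / 2.38) / 0.01953
  = ln(2.994) / 0.01953 = 1.097 / 0.01953 = 56.17 h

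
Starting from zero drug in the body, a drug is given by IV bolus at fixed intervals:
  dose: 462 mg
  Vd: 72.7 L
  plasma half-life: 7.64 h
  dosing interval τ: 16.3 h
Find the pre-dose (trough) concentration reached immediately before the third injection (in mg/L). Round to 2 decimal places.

1.78 mg/L

C₀ per dose = Dose / Vd = 462 / 72.7 = 6.355 mg/L
k = ln2 / t½ = 0.693147 / 7.64 = 0.09073 h⁻¹
Fraction remaining after one interval: r = e^(−kτ) = e^(−0.09073 × 16.3) = 0.2279
Before dose 3, 2 doses have been given (aged 1τ, 2τ).
C_trough = C₀ × (r + r²) = 6.355 × (0.2279 + 0.05194) = 1.778 mg/L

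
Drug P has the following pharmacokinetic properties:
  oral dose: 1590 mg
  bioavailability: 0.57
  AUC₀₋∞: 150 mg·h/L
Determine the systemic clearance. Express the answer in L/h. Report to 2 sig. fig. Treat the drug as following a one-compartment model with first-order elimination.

6.0 L/h

CL = F·Dose / AUC = 0.57 × 1590 / 150 = 6.042 L/h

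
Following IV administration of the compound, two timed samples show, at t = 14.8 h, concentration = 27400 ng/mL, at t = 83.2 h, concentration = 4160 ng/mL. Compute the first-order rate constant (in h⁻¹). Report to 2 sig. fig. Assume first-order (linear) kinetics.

k = ln(C₁/C₂) / (t₂ − t₁) = ln(27400/4160) / (83.2 − 14.8)
  = 1.885 / 68.40 = 0.02756 h⁻¹

0.028 h⁻¹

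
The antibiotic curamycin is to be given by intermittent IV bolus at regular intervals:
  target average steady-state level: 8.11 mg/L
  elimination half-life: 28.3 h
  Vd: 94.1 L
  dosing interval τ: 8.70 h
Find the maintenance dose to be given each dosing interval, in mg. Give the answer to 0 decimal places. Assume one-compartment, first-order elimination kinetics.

k = ln2 / t½ = 0.693147 / 28.3 = 0.02449 h⁻¹
CL = k × Vd = 0.02449 × 94.1 = 2.305 L/h
At steady state, Dose/τ = Css × CL.
Dose = Css × CL × τ = 8.11 × 2.305 × 8.70 = 162.6 mg

163 mg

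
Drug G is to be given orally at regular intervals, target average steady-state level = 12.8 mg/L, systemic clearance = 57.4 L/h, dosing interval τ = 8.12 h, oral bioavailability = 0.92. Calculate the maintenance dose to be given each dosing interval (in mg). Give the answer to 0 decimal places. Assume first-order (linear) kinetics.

6485 mg

At steady state, F × (Dose/τ) = Css × CL.
Dose = Css × CL × τ / F = 12.8 × 57.40 × 8.12 / 0.92 = 6485 mg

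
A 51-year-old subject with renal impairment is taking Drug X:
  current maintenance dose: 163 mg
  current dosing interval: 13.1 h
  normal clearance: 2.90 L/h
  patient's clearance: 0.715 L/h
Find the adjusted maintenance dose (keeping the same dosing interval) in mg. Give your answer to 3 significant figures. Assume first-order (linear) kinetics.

To keep the same average steady-state level, dosing rate must scale with clearance.
CL ratio = 0.715 / 2.90 = 0.2466
New dose (same interval) = 163 × 0.2466 = 40.20 mg

40.2 mg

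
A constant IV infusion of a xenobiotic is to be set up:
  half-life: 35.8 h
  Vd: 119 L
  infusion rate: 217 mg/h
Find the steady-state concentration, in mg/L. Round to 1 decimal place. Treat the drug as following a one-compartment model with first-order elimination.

k = ln2 / t½ = 0.693147 / 35.8 = 0.01936 h⁻¹
CL = k × Vd = 0.01936 × 119 = 2.304 L/h
At steady state Css = R₀ / CL = 217 / 2.304 = 94.18 mg/L

94.2 mg/L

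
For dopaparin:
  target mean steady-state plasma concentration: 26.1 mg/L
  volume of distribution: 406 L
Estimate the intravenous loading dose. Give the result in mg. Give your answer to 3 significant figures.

10600 mg

LD = Css × Vd = 26.1 × 406 = 10600 mg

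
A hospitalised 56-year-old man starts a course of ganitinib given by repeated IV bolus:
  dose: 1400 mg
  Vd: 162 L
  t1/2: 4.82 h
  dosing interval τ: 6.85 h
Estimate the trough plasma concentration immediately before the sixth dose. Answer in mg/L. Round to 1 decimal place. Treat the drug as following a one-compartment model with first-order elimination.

C₀ per dose = Dose / Vd = 1400 / 162 = 8.642 mg/L
k = ln2 / t½ = 0.693147 / 4.82 = 0.1438 h⁻¹
Fraction remaining after one interval: r = e^(−kτ) = e^(−0.1438 × 6.85) = 0.3734
Before dose 6, 5 doses have been given (aged 1τ, 2τ, 3τ, 4τ, 5τ).
C_trough = C₀ × (r + r² + … + r^5) = C₀ × r(1−r^5)/(1−r)
        = 8.642 × 0.3734 × (1 − 0.007259) / (1 − 0.3734) = 5.113 mg/L

5.1 mg/L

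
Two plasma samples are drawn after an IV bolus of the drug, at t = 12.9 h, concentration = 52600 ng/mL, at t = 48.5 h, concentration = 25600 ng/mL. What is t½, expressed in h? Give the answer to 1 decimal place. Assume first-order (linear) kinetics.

34.3 h

k = ln(C₁/C₂) / (t₂ − t₁) = ln(52600/25600) / (48.5 − 12.9)
  = 0.7201 / 35.60 = 0.02023 h⁻¹
t½ = ln2 / k = 0.693147 / 0.02023 = 34.26 h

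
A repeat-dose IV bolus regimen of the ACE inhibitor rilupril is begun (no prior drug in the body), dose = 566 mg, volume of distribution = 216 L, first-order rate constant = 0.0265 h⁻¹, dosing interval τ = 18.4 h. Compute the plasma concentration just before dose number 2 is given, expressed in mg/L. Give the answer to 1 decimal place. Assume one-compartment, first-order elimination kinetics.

1.6 mg/L

C₀ per dose = Dose / Vd = 566 / 216 = 2.620 mg/L
Fraction remaining after one interval: r = e^(−kτ) = e^(−0.02650 × 18.4) = 0.6141
Before dose 2, 1 dose has been given (aged 1τ).
C_trough = C₀ × r = 2.620 × 0.6141 = 1.609 mg/L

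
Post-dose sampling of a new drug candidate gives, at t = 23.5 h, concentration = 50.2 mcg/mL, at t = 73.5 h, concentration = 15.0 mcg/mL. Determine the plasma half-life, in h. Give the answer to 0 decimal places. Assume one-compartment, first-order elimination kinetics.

k = ln(C₁/C₂) / (t₂ − t₁) = ln(50.2/15.0) / (73.5 − 23.5)
  = 1.208 / 50.00 = 0.02416 h⁻¹
t½ = ln2 / k = 0.693147 / 0.02416 = 28.69 h

29 h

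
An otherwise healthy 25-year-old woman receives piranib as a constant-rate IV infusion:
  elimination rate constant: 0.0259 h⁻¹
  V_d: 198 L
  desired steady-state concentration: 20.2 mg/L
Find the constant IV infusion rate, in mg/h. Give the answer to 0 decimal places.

CL = k × Vd = 0.02590 × 198 = 5.128 L/h
At steady state, infusion rate R₀ = Css × CL = 20.2 × 5.128 = 103.6 mg/h

104 mg/h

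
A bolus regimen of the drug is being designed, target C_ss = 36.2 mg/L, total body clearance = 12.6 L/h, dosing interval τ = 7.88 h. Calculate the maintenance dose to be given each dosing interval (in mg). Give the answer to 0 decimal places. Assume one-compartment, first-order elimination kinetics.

At steady state, Dose/τ = Css × CL.
Dose = Css × CL × τ = 36.2 × 12.60 × 7.88 = 3594 mg

3594 mg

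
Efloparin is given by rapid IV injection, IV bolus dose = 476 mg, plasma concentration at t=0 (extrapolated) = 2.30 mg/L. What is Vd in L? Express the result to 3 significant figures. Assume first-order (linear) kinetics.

207 L

Vd = Dose / C₀ = 476.0 / 2.30 = 207.0 L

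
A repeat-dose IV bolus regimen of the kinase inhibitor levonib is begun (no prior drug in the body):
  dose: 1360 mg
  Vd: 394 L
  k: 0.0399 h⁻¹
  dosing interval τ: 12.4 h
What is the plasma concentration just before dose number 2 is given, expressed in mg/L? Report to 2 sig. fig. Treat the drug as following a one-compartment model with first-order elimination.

C₀ per dose = Dose / Vd = 1360 / 394 = 3.452 mg/L
Fraction remaining after one interval: r = e^(−kτ) = e^(−0.03990 × 12.4) = 0.6097
Before dose 2, 1 dose has been given (aged 1τ).
C_trough = C₀ × r = 3.452 × 0.6097 = 2.105 mg/L

2.1 mg/L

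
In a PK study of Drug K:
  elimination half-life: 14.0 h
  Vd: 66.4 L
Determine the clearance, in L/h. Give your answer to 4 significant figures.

k = ln2 / t½ = 0.693147 / 14.0 = 0.04951 h⁻¹
CL = k × Vd = 0.04951 × 66.4 = 3.287 L/h

3.287 L/h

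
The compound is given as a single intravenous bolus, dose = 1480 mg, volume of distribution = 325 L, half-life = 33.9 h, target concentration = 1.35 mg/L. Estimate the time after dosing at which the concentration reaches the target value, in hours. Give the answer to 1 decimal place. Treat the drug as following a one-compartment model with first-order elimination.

59.5 h

C₀ = Dose / Vd = 1480 / 325 = 4.554 mg/L
k = ln2 / t½ = 0.693147 / 33.9 = 0.02045 h⁻¹
t = ln(C₀ / C) / k = ln(4.554 / 1.35) / 0.02045
  = ln(3.373) / 0.02045 = 1.216 / 0.02045 = 59.46 h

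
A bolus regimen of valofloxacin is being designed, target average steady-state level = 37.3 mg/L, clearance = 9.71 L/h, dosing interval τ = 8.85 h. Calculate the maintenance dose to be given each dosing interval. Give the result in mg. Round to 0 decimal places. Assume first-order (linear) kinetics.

At steady state, Dose/τ = Css × CL.
Dose = Css × CL × τ = 37.3 × 9.710 × 8.85 = 3205 mg

3205 mg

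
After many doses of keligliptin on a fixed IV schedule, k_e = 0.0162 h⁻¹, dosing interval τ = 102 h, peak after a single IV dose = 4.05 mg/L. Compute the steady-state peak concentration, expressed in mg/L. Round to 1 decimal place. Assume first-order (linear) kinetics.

e^(−kτ) = e^(−0.01620 × 102) = 0.1916
Accumulation ratio R = 1 / (1 − e^(−kτ)) = 1 / (1 − 0.1916) = 1.237
Steady-state peak = C₀ × R = 4.05 × 1.237 = 5.010 mg/L

5.0 mg/L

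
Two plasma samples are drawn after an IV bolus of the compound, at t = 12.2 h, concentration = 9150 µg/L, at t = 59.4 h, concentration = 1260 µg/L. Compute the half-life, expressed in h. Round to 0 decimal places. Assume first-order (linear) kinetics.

17 h

k = ln(C₁/C₂) / (t₂ − t₁) = ln(9150/1260) / (59.4 − 12.2)
  = 1.983 / 47.20 = 0.04201 h⁻¹
t½ = ln2 / k = 0.693147 / 0.04201 = 16.50 h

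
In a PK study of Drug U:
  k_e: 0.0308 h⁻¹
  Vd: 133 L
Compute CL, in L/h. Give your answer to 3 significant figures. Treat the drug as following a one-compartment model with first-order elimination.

4.10 L/h

CL = k × Vd = 0.0308 × 133 = 4.096 L/h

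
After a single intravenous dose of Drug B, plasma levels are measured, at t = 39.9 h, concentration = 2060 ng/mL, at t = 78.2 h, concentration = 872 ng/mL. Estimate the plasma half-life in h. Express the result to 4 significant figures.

k = ln(C₁/C₂) / (t₂ − t₁) = ln(2060/872) / (78.2 − 39.9)
  = 0.8597 / 38.30 = 0.02245 h⁻¹
t½ = ln2 / k = 0.693147 / 0.02245 = 30.88 h

30.88 h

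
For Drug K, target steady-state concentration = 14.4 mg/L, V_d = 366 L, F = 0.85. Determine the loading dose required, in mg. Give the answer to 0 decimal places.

LD = Css × Vd / F = 14.4 × 366 / 0.85 = 6200 mg

6200 mg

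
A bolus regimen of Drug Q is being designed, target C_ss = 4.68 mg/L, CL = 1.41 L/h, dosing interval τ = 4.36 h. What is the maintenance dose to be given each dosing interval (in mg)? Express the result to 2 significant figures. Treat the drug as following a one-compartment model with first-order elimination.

At steady state, Dose/τ = Css × CL.
Dose = Css × CL × τ = 4.68 × 1.410 × 4.36 = 28.77 mg

29 mg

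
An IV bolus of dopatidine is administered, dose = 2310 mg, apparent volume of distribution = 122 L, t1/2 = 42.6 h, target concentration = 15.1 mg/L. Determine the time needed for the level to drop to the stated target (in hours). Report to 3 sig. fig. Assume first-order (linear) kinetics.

C₀ = Dose / Vd = 2310 / 122 = 18.93 mg/L
k = ln2 / t½ = 0.693147 / 42.6 = 0.01627 h⁻¹
t = ln(C₀ / C) / k = ln(18.93 / 15.1) / 0.01627
  = ln(1.254) / 0.01627 = 0.2263 / 0.01627 = 13.91 h

13.9 h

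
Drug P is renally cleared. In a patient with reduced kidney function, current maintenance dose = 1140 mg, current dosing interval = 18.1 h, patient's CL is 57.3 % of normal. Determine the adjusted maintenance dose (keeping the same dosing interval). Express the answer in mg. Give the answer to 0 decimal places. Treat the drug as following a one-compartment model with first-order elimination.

To keep the same average steady-state level, dosing rate must scale with clearance.
CL ratio = 57.3 / 100 = 0.5730
New dose (same interval) = 1140 × 0.5730 = 653.2 mg

653 mg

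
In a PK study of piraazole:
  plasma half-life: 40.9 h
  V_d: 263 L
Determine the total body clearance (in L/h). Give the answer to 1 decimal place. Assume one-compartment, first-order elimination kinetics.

k = ln2 / t½ = 0.693147 / 40.9 = 0.01695 h⁻¹
CL = k × Vd = 0.01695 × 263 = 4.458 L/h

4.5 L/h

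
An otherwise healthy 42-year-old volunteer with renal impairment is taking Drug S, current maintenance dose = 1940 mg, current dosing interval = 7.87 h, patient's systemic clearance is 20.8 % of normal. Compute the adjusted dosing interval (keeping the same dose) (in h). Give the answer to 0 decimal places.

To keep the same average steady-state level, dosing rate must scale with clearance.
CL ratio = 20.8 / 100 = 0.2080
New interval (same dose) = 7.87 / 0.2080 = 37.84 h

38 h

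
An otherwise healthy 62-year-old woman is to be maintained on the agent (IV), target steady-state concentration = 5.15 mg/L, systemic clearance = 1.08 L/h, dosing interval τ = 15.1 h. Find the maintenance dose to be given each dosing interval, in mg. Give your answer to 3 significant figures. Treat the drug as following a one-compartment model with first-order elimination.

At steady state, Dose/τ = Css × CL.
Dose = Css × CL × τ = 5.15 × 1.080 × 15.1 = 83.99 mg

84.0 mg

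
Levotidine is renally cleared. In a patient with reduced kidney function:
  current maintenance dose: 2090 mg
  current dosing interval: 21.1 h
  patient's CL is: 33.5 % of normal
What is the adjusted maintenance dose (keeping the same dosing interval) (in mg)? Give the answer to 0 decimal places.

To keep the same average steady-state level, dosing rate must scale with clearance.
CL ratio = 33.5 / 100 = 0.3350
New dose (same interval) = 2090 × 0.3350 = 700.2 mg

700 mg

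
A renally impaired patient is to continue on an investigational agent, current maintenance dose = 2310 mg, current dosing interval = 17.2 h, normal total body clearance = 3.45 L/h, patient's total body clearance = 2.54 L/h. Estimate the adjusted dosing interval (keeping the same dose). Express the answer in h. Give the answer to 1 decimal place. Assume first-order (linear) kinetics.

23.4 h

To keep the same average steady-state level, dosing rate must scale with clearance.
CL ratio = 2.54 / 3.45 = 0.7362
New interval (same dose) = 17.2 / 0.7362 = 23.36 h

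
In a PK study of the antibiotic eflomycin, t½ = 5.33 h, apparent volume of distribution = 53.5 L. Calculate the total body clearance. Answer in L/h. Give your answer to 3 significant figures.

6.96 L/h

k = ln2 / t½ = 0.693147 / 5.33 = 0.1300 h⁻¹
CL = k × Vd = 0.1300 × 53.5 = 6.955 L/h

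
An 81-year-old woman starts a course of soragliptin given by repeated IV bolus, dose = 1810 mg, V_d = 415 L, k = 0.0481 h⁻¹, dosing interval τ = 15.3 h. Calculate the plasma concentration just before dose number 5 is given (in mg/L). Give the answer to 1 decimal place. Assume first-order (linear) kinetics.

3.8 mg/L

C₀ per dose = Dose / Vd = 1810 / 415 = 4.361 mg/L
Fraction remaining after one interval: r = e^(−kτ) = e^(−0.04810 × 15.3) = 0.4791
Before dose 5, 4 doses have been given (aged 1τ, 2τ, 3τ, 4τ).
C_trough = C₀ × (r + r² + … + r^4) = C₀ × r(1−r^4)/(1−r)
        = 4.361 × 0.4791 × (1 − 0.05269) / (1 − 0.4791) = 3.800 mg/L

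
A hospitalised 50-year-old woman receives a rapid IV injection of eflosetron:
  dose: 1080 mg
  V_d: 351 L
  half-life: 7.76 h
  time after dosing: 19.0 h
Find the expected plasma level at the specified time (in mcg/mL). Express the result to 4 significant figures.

C₀ = Dose / Vd = 1080 / 351 = 3.077 mg/L
k = ln2 / t½ = 0.693147 / 7.76 = 0.08932 h⁻¹
C = C₀ · e^(−k·t) = 3.077 × e^(−0.08932 × 19.0)
  = 3.077 × 0.1832 = 0.5637 mg/L
(0.5637 mg/L = 0.5637 mcg/mL)

0.5637 mcg/mL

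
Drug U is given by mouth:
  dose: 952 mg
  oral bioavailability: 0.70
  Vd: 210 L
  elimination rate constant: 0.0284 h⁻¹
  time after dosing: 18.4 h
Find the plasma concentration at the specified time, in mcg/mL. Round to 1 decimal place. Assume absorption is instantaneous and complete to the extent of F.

1.9 mcg/mL

Amount reaching circulation = F × Dose = 0.70 × 952.0 = 666.4 mg
C₀ = F·Dose / Vd = 666.4 / 210 = 3.173 mg/L
C = C₀ · e^(−k·t) = 3.173 × e^(−0.02840 × 18.4)
  = 3.173 × 0.5930 = 1.882 mg/L
(1.882 mg/L = 1.882 mcg/mL)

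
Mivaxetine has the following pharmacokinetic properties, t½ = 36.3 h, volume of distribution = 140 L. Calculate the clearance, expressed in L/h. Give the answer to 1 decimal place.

k = ln2 / t½ = 0.693147 / 36.3 = 0.01909 h⁻¹
CL = k × Vd = 0.01909 × 140 = 2.673 L/h

2.7 L/h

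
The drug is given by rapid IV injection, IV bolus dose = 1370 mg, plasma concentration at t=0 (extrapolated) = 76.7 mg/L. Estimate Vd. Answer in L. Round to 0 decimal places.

18 L

Vd = Dose / C₀ = 1370 / 76.7 = 17.86 L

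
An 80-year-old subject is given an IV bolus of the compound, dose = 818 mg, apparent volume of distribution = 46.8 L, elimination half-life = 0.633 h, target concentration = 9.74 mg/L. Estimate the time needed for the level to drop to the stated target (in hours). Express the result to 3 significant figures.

C₀ = Dose / Vd = 818.0 / 46.8 = 17.48 mg/L
k = ln2 / t½ = 0.693147 / 0.633 = 1.095 h⁻¹
t = ln(C₀ / C) / k = ln(17.48 / 9.74) / 1.095
  = ln(1.795) / 1.095 = 0.5850 / 1.095 = 0.5342 h

0.534 h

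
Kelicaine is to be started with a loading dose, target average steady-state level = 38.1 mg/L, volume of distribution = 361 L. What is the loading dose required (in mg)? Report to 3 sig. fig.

LD = Css × Vd = 38.1 × 361 = 13750 mg

13800 mg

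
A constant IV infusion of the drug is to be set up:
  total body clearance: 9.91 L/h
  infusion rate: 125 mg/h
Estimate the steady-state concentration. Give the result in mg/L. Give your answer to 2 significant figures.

At steady state Css = R₀ / CL = 125 / 9.910 = 12.61 mg/L

13 mg/L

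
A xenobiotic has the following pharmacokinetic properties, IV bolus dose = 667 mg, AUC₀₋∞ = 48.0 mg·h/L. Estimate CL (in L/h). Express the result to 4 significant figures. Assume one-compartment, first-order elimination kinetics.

13.90 L/h

CL = Dose / AUC = 667 / 48.0 = 13.90 L/h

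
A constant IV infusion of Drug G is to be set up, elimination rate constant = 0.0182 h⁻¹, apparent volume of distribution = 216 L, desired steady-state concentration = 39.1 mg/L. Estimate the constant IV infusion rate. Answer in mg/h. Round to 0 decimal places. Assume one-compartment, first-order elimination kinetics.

154 mg/h

CL = k × Vd = 0.01820 × 216 = 3.931 L/h
At steady state, infusion rate R₀ = Css × CL = 39.1 × 3.931 = 153.7 mg/h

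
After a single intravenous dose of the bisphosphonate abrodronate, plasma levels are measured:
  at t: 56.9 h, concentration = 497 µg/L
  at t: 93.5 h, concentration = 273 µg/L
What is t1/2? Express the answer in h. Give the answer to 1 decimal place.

42.3 h

k = ln(C₁/C₂) / (t₂ − t₁) = ln(497/273) / (93.5 − 56.9)
  = 0.5991 / 36.60 = 0.01637 h⁻¹
t½ = ln2 / k = 0.693147 / 0.01637 = 42.34 h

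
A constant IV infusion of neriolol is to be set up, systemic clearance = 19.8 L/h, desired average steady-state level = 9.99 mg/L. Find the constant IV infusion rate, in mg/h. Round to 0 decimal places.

198 mg/h

At steady state, infusion rate R₀ = Css × CL = 9.99 × 19.80 = 197.8 mg/h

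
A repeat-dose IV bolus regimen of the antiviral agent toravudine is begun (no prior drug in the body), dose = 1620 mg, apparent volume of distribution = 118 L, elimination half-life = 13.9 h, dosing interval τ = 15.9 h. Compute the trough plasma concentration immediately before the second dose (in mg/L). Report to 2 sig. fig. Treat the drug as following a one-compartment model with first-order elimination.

C₀ per dose = Dose / Vd = 1620 / 118 = 13.73 mg/L
k = ln2 / t½ = 0.693147 / 13.9 = 0.04987 h⁻¹
Fraction remaining after one interval: r = e^(−kτ) = e^(−0.04987 × 15.9) = 0.4525
Before dose 2, 1 dose has been given (aged 1τ).
C_trough = C₀ × r = 13.73 × 0.4525 = 6.213 mg/L

6.2 mg/L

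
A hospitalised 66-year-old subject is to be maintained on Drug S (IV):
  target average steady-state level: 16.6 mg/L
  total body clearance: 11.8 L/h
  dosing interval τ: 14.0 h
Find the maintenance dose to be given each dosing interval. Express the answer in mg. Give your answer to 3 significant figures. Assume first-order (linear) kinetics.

At steady state, Dose/τ = Css × CL.
Dose = Css × CL × τ = 16.6 × 11.80 × 14.0 = 2742 mg

2740 mg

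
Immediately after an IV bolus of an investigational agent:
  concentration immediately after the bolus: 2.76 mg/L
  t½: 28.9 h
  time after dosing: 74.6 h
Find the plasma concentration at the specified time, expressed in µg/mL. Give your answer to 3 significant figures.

k = ln2 / t½ = 0.693147 / 28.9 = 0.02398 h⁻¹
C = C₀ · e^(−k·t) = 2.760 × e^(−0.02398 × 74.6)
  = 2.760 × 0.1671 = 0.4612 mg/L
(0.4612 mg/L = 0.4612 µg/mL)

0.461 µg/mL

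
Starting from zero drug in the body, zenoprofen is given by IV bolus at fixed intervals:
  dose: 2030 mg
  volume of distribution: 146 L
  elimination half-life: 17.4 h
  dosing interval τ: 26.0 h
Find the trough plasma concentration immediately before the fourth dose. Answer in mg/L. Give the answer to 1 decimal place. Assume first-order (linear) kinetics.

C₀ per dose = Dose / Vd = 2030 / 146 = 13.90 mg/L
k = ln2 / t½ = 0.693147 / 17.4 = 0.03984 h⁻¹
Fraction remaining after one interval: r = e^(−kτ) = e^(−0.03984 × 26.0) = 0.3549
Before dose 4, 3 doses have been given (aged 1τ, 2τ, 3τ).
C_trough = C₀ × (r + r² + … + r^3) = C₀ × r(1−r^3)/(1−r)
        = 13.90 × 0.3549 × (1 − 0.04470) / (1 − 0.3549) = 7.305 mg/L

7.3 mg/L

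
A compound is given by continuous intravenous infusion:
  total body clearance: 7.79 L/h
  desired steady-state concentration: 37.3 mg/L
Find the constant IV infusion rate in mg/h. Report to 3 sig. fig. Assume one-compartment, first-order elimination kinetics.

291 mg/h

At steady state, infusion rate R₀ = Css × CL = 37.3 × 7.790 = 290.6 mg/h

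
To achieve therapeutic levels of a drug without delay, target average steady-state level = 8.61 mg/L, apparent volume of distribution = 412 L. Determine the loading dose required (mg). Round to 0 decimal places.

3547 mg

LD = Css × Vd = 8.61 × 412 = 3547 mg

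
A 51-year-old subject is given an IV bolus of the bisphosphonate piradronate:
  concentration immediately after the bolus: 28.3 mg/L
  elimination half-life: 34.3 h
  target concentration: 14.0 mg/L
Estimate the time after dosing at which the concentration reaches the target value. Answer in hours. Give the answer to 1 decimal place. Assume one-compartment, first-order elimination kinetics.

k = ln2 / t½ = 0.693147 / 34.3 = 0.02021 h⁻¹
t = ln(C₀ / C) / k = ln(28.30 / 14.0) / 0.02021
  = ln(2.021) / 0.02021 = 0.7036 / 0.02021 = 34.81 h

34.8 h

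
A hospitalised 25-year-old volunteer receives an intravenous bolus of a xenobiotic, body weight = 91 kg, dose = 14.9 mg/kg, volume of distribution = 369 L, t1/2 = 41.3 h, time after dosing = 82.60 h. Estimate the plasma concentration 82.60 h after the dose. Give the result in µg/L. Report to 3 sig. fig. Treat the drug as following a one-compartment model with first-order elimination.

919 µg/L

Total dose = 14.9 × 91 = 1356 mg
C₀ = Dose / Vd = 1356 / 369 = 3.675 mg/L
k = ln2 / t½ = 0.693147 / 41.3 = 0.01678 h⁻¹
t / t½ = 82.60 / 41.3 = 2 half-lives
C = C₀ × (1/2)^2 = 3.675 × 0.2500 = 0.9188 mg/L
Convert: 0.9188 mg/L × 1000 = 918.8 µg/L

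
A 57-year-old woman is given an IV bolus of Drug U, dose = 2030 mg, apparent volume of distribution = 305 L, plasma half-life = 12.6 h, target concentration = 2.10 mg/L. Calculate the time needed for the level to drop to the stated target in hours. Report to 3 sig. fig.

C₀ = Dose / Vd = 2030 / 305 = 6.656 mg/L
k = ln2 / t½ = 0.693147 / 12.6 = 0.05501 h⁻¹
t = ln(C₀ / C) / k = ln(6.656 / 2.10) / 0.05501
  = ln(3.170) / 0.05501 = 1.154 / 0.05501 = 20.98 h

21.0 h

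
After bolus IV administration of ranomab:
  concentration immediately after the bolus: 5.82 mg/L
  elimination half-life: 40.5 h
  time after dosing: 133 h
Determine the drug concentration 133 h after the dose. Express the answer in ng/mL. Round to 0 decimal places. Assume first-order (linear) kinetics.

k = ln2 / t½ = 0.693147 / 40.5 = 0.01711 h⁻¹
C = C₀ · e^(−k·t) = 5.820 × e^(−0.01711 × 133)
  = 5.820 × 0.1027 = 0.5977 mg/L
Convert: 0.5977 mg/L × 1000 = 597.7 ng/mL

598 ng/mL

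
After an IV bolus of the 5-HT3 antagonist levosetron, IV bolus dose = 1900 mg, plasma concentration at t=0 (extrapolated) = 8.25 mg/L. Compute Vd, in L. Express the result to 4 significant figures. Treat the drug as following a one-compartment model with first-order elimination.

230.3 L

Vd = Dose / C₀ = 1900 / 8.25 = 230.3 L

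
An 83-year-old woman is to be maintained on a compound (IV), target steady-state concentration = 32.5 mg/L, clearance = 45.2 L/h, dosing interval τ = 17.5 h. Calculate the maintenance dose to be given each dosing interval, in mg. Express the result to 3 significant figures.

25700 mg

At steady state, Dose/τ = Css × CL.
Dose = Css × CL × τ = 32.5 × 45.20 × 17.5 = 25710 mg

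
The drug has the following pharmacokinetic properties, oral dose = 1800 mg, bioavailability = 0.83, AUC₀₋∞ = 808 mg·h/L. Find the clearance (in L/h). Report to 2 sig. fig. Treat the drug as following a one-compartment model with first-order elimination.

CL = F·Dose / AUC = 0.83 × 1800 / 808 = 1.849 L/h

1.8 L/h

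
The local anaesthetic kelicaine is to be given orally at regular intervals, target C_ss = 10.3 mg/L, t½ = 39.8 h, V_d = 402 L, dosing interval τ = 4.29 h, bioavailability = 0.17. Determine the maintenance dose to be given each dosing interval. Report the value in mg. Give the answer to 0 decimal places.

1820 mg

k = ln2 / t½ = 0.693147 / 39.8 = 0.01742 h⁻¹
CL = k × Vd = 0.01742 × 402 = 7.003 L/h
At steady state, F × (Dose/τ) = Css × CL.
Dose = Css × CL × τ / F = 10.3 × 7.003 × 4.29 / 0.17 = 1820 mg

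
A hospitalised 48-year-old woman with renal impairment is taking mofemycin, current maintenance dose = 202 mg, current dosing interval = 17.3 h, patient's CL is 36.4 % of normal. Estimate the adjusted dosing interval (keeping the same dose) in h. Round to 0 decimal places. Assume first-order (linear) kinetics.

48 h

To keep the same average steady-state level, dosing rate must scale with clearance.
CL ratio = 36.4 / 100 = 0.3640
New interval (same dose) = 17.3 / 0.3640 = 47.53 h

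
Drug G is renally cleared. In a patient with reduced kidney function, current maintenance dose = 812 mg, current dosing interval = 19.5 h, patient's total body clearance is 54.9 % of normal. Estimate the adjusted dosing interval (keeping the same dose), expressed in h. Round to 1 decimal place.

35.5 h

To keep the same average steady-state level, dosing rate must scale with clearance.
CL ratio = 54.9 / 100 = 0.5490
New interval (same dose) = 19.5 / 0.5490 = 35.52 h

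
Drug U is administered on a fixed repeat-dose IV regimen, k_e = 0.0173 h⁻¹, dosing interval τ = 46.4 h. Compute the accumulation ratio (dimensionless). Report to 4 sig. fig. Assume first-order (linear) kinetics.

e^(−kτ) = e^(−0.01730 × 46.4) = 0.4481
Accumulation ratio R = 1 / (1 − e^(−kτ)) = 1 / (1 − 0.4481) = 1.812

1.812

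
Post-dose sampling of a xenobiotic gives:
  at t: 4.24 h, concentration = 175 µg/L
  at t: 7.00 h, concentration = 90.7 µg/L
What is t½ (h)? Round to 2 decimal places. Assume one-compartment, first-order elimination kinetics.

k = ln(C₁/C₂) / (t₂ − t₁) = ln(175/90.7) / (7.00 − 4.24)
  = 0.6572 / 2.760 = 0.2381 h⁻¹
t½ = ln2 / k = 0.693147 / 0.2381 = 2.911 h

2.91 h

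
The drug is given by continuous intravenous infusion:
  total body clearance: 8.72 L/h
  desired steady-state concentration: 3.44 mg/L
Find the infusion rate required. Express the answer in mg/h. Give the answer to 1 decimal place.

30.0 mg/h

At steady state, infusion rate R₀ = Css × CL = 3.44 × 8.720 = 30.00 mg/h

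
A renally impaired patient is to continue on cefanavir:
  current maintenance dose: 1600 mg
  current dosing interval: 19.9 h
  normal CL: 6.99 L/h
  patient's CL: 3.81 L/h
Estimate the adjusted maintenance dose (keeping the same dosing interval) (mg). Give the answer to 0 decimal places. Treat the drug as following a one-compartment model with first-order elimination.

To keep the same average steady-state level, dosing rate must scale with clearance.
CL ratio = 3.81 / 6.99 = 0.5451
New dose (same interval) = 1600 × 0.5451 = 872.2 mg

872 mg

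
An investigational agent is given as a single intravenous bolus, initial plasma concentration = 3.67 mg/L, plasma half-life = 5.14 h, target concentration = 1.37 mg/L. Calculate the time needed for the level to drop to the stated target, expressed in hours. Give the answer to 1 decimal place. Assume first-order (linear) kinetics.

k = ln2 / t½ = 0.693147 / 5.14 = 0.1349 h⁻¹
t = ln(C₀ / C) / k = ln(3.670 / 1.37) / 0.1349
  = ln(2.679) / 0.1349 = 0.9854 / 0.1349 = 7.305 h

7.3 h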